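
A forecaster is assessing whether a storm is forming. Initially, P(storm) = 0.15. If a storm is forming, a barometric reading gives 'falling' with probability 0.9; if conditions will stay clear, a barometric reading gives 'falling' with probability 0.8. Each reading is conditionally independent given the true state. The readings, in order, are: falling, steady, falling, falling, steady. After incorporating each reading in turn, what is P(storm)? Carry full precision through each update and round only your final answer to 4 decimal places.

0.0591

After 'falling': P(storm) = 0.9·0.1500 / (0.9·0.1500 + 0.8·0.8500) ≈ 0.1656
After 'steady': P(storm) = 0.1·0.1656 / (0.1·0.1656 + 0.2·0.8344) ≈ 0.0903
After 'falling': P(storm) = 0.9·0.0903 / (0.9·0.0903 + 0.8·0.9097) ≈ 0.1005
After 'falling': P(storm) = 0.9·0.1005 / (0.9·0.1005 + 0.8·0.8995) ≈ 0.1116
After 'steady': P(storm) = 0.1·0.1116 / (0.1·0.1116 + 0.2·0.8884) ≈ 0.0591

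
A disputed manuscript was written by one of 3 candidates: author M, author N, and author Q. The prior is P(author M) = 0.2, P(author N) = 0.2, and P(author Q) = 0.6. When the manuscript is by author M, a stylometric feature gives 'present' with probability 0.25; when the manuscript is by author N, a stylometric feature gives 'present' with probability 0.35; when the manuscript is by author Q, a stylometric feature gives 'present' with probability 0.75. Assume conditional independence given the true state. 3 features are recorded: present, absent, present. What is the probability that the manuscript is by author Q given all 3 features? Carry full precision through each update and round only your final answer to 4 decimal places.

0.7693

After 'present': normaliser = 0.25·0.2000 + 0.35·0.2000 + 0.75·0.6000; P(author M) ≈ 0.0877, P(author N) ≈ 0.1228, P(author Q) ≈ 0.7895
After 'absent': normaliser = 0.75·0.0877 + 0.65·0.1228 + 0.25·0.7895; P(author M) ≈ 0.1918, P(author N) ≈ 0.2327, P(author Q) ≈ 0.5754
After 'present': normaliser = 0.25·0.1918 + 0.35·0.2327 + 0.75·0.5754; P(author M) ≈ 0.0855, P(author N) ≈ 0.1452, P(author Q) ≈ 0.7693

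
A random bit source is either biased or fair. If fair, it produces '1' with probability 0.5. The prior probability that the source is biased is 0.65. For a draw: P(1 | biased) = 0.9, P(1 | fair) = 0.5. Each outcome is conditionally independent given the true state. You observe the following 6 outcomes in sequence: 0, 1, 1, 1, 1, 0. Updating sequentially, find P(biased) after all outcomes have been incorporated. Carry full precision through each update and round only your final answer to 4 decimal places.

0.4381

Each posterior becomes the prior for the next update.
After '0': P(biased) = 0.1·0.6500 / (0.1·0.6500 + 0.5·0.3500) ≈ 0.2708
After '1': P(biased) = 0.9·0.2708 / (0.9·0.2708 + 0.5·0.7292) ≈ 0.4007
After '1': P(biased) = 0.9·0.4007 / (0.9·0.4007 + 0.5·0.5993) ≈ 0.5462
After '1': P(biased) = 0.9·0.5462 / (0.9·0.5462 + 0.5·0.4538) ≈ 0.6842
After '1': P(biased) = 0.9·0.6842 / (0.9·0.6842 + 0.5·0.3158) ≈ 0.7959
After '0': P(biased) = 0.1·0.7959 / (0.1·0.7959 + 0.5·0.2041) ≈ 0.4381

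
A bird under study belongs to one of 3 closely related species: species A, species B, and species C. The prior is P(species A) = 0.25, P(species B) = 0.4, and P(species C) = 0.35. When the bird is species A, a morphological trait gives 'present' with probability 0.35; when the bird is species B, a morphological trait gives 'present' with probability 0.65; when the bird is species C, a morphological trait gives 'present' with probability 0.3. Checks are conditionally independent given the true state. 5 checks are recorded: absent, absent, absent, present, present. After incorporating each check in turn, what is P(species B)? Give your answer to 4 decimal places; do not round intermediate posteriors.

0.2738

Apply Bayes' rule sequentially, carrying P(species B) forward.
After 'absent': normaliser = 0.65·0.2500 + 0.35·0.4000 + 0.7·0.3500; P(species A) ≈ 0.2968, P(species B) ≈ 0.2557, P(species C) ≈ 0.4475
After 'absent': normaliser = 0.65·0.2968 + 0.35·0.2557 + 0.7·0.4475; P(species A) ≈ 0.3239, P(species B) ≈ 0.1502, P(species C) ≈ 0.5259
After 'absent': normaliser = 0.65·0.3239 + 0.35·0.1502 + 0.7·0.5259; P(species A) ≈ 0.3335, P(species B) ≈ 0.0833, P(species C) ≈ 0.5832
After 'present': normaliser = 0.35·0.3335 + 0.65·0.0833 + 0.3·0.5832; P(species A) ≈ 0.3375, P(species B) ≈ 0.1566, P(species C) ≈ 0.5059
After 'present': normaliser = 0.35·0.3375 + 0.65·0.1566 + 0.3·0.5059; P(species A) ≈ 0.3178, P(species B) ≈ 0.2738, P(species C) ≈ 0.4083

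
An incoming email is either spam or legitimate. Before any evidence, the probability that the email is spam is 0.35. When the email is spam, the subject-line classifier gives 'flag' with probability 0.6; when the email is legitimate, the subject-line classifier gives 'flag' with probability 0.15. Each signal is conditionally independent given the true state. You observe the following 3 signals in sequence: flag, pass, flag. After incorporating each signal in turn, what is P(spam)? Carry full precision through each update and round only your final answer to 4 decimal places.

0.8021

After 'flag': P(spam) = 0.6·0.3500 / (0.6·0.3500 + 0.15·0.6500) ≈ 0.6829
After 'pass': P(spam) = 0.4·0.6829 / (0.4·0.6829 + 0.85·0.3171) ≈ 0.5034
After 'flag': P(spam) = 0.6·0.5034 / (0.6·0.5034 + 0.15·0.4966) ≈ 0.8021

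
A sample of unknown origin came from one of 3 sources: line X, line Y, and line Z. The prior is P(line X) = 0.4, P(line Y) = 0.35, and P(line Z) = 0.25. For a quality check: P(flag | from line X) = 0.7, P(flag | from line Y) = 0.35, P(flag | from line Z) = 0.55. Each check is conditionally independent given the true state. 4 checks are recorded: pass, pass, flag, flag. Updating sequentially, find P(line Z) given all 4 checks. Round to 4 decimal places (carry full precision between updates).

After 'pass': normaliser = 0.3·0.4000 + 0.65·0.3500 + 0.45·0.2500; P(line X) ≈ 0.2609, P(line Y) ≈ 0.4946, P(line Z) ≈ 0.2446
After 'pass': normaliser = 0.3·0.2609 + 0.65·0.4946 + 0.45·0.2446; P(line X) ≈ 0.1535, P(line Y) ≈ 0.6306, P(line Z) ≈ 0.2159
After 'flag': normaliser = 0.7·0.1535 + 0.35·0.6306 + 0.55·0.2159; P(line X) ≈ 0.2405, P(line Y) ≈ 0.4939, P(line Z) ≈ 0.2657
After 'flag': normaliser = 0.7·0.2405 + 0.35·0.4939 + 0.55·0.2657; P(line X) ≈ 0.3454, P(line Y) ≈ 0.3547, P(line Z) ≈ 0.2999

0.2999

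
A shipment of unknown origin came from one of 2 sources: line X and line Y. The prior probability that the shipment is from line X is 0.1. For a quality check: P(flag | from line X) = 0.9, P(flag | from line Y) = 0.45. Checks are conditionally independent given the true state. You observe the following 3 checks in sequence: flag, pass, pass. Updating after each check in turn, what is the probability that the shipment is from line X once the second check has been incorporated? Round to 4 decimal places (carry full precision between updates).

Apply Bayes' rule sequentially, carrying P(line X) forward.
After 'flag': P(line X) = 0.9·0.1000 / (0.9·0.1000 + 0.45·0.9000) ≈ 0.1818
After 'pass': P(line X) = 0.1·0.1818 / (0.1·0.1818 + 0.55·0.8182) ≈ 0.0388

0.0388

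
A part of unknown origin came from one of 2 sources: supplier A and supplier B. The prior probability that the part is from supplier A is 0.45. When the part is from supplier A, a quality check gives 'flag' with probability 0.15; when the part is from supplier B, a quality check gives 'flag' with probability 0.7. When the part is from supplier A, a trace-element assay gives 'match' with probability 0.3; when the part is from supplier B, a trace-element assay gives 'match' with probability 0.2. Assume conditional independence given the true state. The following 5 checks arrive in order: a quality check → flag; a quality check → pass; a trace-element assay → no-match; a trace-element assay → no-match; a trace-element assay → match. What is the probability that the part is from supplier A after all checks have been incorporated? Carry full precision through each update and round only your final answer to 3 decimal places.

After a quality check='flag': P(supplier A) = 0.15·0.4500 / (0.15·0.4500 + 0.7·0.5500) ≈ 0.1492
After a quality check='pass': P(supplier A) = 0.85·0.1492 / (0.85·0.1492 + 0.3·0.8508) ≈ 0.3319
After a trace-element assay='no-match': P(supplier A) = 0.7·0.3319 / (0.7·0.3319 + 0.8·0.6681) ≈ 0.3030
After a trace-element assay='no-match': P(supplier A) = 0.7·0.3030 / (0.7·0.3030 + 0.8·0.6970) ≈ 0.2755
After a trace-element assay='match': P(supplier A) = 0.3·0.2755 / (0.3·0.2755 + 0.2·0.7245) ≈ 0.3633

0.363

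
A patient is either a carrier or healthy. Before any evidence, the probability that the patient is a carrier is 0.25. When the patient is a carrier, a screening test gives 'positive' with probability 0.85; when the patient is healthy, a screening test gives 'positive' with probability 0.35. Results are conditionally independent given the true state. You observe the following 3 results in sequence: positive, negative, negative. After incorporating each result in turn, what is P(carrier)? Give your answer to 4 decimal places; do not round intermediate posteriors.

Apply Bayes' rule sequentially, carrying P(carrier) forward.
After 'positive': P(carrier) = 0.85·0.2500 / (0.85·0.2500 + 0.35·0.7500) ≈ 0.4474
After 'negative': P(carrier) = 0.15·0.4474 / (0.15·0.4474 + 0.65·0.5526) ≈ 0.1574
After 'negative': P(carrier) = 0.15·0.1574 / (0.15·0.1574 + 0.65·0.8426) ≈ 0.0413

0.0413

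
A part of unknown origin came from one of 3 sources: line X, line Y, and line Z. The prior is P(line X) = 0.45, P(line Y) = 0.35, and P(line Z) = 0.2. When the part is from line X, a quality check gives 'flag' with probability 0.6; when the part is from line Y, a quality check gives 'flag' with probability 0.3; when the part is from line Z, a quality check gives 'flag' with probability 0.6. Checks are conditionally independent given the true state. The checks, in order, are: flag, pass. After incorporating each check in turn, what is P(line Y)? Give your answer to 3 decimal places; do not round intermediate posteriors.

0.320

After 'flag': normaliser = 0.6·0.4500 + 0.3·0.3500 + 0.6·0.2000; P(line X) ≈ 0.5455, P(line Y) ≈ 0.2121, P(line Z) ≈ 0.2424
After 'pass': normaliser = 0.4·0.5455 + 0.7·0.2121 + 0.4·0.2424; P(line X) ≈ 0.4706, P(line Y) ≈ 0.3203, P(line Z) ≈ 0.2092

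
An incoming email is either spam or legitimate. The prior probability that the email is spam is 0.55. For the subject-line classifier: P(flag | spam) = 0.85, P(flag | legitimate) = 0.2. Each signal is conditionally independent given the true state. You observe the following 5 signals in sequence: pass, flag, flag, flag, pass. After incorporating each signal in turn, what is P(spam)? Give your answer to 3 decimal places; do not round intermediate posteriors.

Each posterior becomes the prior for the next update.
After 'pass': P(spam) = 0.15·0.5500 / (0.15·0.5500 + 0.8·0.4500) ≈ 0.1864
After 'flag': P(spam) = 0.85·0.1864 / (0.85·0.1864 + 0.2·0.8136) ≈ 0.4934
After 'flag': P(spam) = 0.85·0.4934 / (0.85·0.4934 + 0.2·0.5066) ≈ 0.8054
After 'flag': P(spam) = 0.85·0.8054 / (0.85·0.8054 + 0.2·0.1946) ≈ 0.9462
After 'pass': P(spam) = 0.15·0.9462 / (0.15·0.9462 + 0.8·0.0538) ≈ 0.7674

0.767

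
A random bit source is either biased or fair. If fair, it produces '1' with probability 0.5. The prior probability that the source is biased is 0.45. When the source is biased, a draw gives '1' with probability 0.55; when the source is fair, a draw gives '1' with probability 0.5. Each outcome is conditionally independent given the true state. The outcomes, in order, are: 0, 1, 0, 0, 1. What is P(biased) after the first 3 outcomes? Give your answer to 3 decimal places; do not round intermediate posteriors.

Each posterior becomes the prior for the next update.
After '0': P(biased) = 0.45·0.4500 / (0.45·0.4500 + 0.5·0.5500) ≈ 0.4241
After '1': P(biased) = 0.55·0.4241 / (0.55·0.4241 + 0.5·0.5759) ≈ 0.4475
After '0': P(biased) = 0.45·0.4475 / (0.45·0.4475 + 0.5·0.5525) ≈ 0.4216

0.422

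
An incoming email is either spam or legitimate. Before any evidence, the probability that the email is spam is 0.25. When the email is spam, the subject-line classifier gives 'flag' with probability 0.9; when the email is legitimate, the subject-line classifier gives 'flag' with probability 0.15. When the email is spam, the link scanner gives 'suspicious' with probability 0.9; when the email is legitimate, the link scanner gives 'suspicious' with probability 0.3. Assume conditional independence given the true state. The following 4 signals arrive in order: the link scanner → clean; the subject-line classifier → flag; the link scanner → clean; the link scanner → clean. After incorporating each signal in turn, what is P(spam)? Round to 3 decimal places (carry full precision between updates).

After the link scanner='clean': P(spam) = 0.1·0.2500 / (0.1·0.2500 + 0.7·0.7500) ≈ 0.0455
After the subject-line classifier='flag': P(spam) = 0.9·0.0455 / (0.9·0.0455 + 0.15·0.9545) ≈ 0.2222
After the link scanner='clean': P(spam) = 0.1·0.2222 / (0.1·0.2222 + 0.7·0.7778) ≈ 0.0392
After the link scanner='clean': P(spam) = 0.1·0.0392 / (0.1·0.0392 + 0.7·0.9608) ≈ 0.0058

0.006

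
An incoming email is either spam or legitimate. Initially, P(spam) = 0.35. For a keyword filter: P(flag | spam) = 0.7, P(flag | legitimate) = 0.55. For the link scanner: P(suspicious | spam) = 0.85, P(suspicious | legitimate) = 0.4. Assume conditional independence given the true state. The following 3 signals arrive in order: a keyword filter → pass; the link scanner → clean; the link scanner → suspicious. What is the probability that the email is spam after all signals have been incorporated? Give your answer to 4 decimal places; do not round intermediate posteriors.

After a keyword filter='pass': P(spam) = 0.3·0.3500 / (0.3·0.3500 + 0.45·0.6500) ≈ 0.2642
After the link scanner='clean': P(spam) = 0.15·0.2642 / (0.15·0.2642 + 0.6·0.7358) ≈ 0.0824
After the link scanner='suspicious': P(spam) = 0.85·0.0824 / (0.85·0.0824 + 0.4·0.9176) ≈ 0.1602

0.1602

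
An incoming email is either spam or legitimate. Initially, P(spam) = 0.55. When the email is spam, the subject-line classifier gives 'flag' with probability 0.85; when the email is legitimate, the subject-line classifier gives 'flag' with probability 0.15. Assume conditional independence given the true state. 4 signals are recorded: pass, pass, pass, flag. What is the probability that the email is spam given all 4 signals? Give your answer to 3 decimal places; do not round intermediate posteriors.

After 'pass': P(spam) = 0.15·0.5500 / (0.15·0.5500 + 0.85·0.4500) ≈ 0.1774
After 'pass': P(spam) = 0.15·0.1774 / (0.15·0.1774 + 0.85·0.8226) ≈ 0.0367
After 'pass': P(spam) = 0.15·0.0367 / (0.15·0.0367 + 0.85·0.9633) ≈ 0.0067
After 'flag': P(spam) = 0.85·0.0067 / (0.85·0.0067 + 0.15·0.9933) ≈ 0.0367

0.037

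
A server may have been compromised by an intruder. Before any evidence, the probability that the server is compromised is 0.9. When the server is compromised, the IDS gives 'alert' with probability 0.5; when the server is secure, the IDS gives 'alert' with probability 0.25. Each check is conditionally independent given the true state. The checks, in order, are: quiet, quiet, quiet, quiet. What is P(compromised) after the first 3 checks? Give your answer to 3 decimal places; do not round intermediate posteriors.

0.727

After 'quiet': P(compromised) = 0.5·0.9000 / (0.5·0.9000 + 0.75·0.1000) ≈ 0.8571
After 'quiet': P(compromised) = 0.5·0.8571 / (0.5·0.8571 + 0.75·0.1429) ≈ 0.8000
After 'quiet': P(compromised) = 0.5·0.8000 / (0.5·0.8000 + 0.75·0.2000) ≈ 0.7273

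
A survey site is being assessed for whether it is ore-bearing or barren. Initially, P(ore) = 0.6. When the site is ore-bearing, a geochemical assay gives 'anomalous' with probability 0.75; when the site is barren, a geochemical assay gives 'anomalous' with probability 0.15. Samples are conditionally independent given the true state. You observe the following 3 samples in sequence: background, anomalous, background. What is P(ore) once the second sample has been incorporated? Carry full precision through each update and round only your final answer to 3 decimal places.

0.688

After 'background': P(ore) = 0.25·0.6000 / (0.25·0.6000 + 0.85·0.4000) ≈ 0.3061
After 'anomalous': P(ore) = 0.75·0.3061 / (0.75·0.3061 + 0.15·0.6939) ≈ 0.6881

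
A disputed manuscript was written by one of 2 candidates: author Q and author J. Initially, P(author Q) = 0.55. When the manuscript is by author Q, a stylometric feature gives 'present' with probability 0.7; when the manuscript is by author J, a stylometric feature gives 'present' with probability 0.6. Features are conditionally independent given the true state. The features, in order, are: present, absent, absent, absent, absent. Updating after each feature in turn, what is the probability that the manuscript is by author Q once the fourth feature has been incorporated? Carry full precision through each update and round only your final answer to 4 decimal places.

0.3756

Apply Bayes' rule sequentially, carrying P(author Q) forward.
After 'present': P(author Q) = 0.7·0.5500 / (0.7·0.5500 + 0.6·0.4500) ≈ 0.5878
After 'absent': P(author Q) = 0.3·0.5878 / (0.3·0.5878 + 0.4·0.4122) ≈ 0.5168
After 'absent': P(author Q) = 0.3·0.5168 / (0.3·0.5168 + 0.4·0.4832) ≈ 0.4451
After 'absent': P(author Q) = 0.3·0.4451 / (0.3·0.4451 + 0.4·0.5549) ≈ 0.3756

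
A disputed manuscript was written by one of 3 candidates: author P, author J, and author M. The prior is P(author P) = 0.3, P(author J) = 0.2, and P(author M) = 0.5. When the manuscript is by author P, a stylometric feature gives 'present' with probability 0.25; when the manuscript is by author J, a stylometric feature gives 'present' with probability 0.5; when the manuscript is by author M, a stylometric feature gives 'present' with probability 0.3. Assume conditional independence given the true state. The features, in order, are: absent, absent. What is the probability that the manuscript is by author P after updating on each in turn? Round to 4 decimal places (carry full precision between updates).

0.3639

After 'absent': normaliser = 0.75·0.3000 + 0.5·0.2000 + 0.7·0.5000; P(author P) ≈ 0.3333, P(author J) ≈ 0.1481, P(author M) ≈ 0.5185
After 'absent': normaliser = 0.75·0.3333 + 0.5·0.1481 + 0.7·0.5185; P(author P) ≈ 0.3639, P(author J) ≈ 0.1078, P(author M) ≈ 0.5283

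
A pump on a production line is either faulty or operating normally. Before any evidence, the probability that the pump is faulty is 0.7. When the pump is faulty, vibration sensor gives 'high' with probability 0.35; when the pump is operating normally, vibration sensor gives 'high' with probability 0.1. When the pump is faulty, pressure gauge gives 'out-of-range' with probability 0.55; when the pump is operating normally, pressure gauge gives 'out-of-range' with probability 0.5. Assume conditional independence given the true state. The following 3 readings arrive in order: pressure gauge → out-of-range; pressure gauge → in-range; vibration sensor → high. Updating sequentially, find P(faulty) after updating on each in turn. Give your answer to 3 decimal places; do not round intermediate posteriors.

0.890

Each posterior becomes the prior for the next update.
After pressure gauge='out-of-range': P(faulty) = 0.55·0.7000 / (0.55·0.7000 + 0.5·0.3000) ≈ 0.7196
After pressure gauge='in-range': P(faulty) = 0.45·0.7196 / (0.45·0.7196 + 0.5·0.2804) ≈ 0.6979
After vibration sensor='high': P(faulty) = 0.35·0.6979 / (0.35·0.6979 + 0.1·0.3021) ≈ 0.8899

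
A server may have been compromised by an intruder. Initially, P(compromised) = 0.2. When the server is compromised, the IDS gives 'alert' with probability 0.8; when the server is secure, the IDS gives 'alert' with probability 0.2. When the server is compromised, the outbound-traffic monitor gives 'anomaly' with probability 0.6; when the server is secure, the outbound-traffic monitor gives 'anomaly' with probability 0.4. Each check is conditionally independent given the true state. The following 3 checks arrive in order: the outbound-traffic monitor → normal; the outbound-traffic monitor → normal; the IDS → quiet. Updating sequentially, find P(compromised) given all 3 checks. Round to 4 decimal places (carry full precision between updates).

0.0270

After the outbound-traffic monitor='normal': P(compromised) = 0.4·0.2000 / (0.4·0.2000 + 0.6·0.8000) ≈ 0.1429
After the outbound-traffic monitor='normal': P(compromised) = 0.4·0.1429 / (0.4·0.1429 + 0.6·0.8571) ≈ 0.1000
After the IDS='quiet': P(compromised) = 0.2·0.1000 / (0.2·0.1000 + 0.8·0.9000) ≈ 0.0270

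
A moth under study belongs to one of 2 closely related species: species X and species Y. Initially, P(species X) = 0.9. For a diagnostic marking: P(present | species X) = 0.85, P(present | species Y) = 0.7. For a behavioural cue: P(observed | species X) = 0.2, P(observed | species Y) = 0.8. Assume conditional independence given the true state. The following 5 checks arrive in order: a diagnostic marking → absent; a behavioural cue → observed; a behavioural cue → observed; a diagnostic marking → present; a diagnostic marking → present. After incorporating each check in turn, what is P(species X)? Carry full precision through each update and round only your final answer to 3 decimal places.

Each posterior becomes the prior for the next update.
After a diagnostic marking='absent': P(species X) = 0.15·0.9000 / (0.15·0.9000 + 0.3·0.1000) ≈ 0.8182
After a behavioural cue='observed': P(species X) = 0.2·0.8182 / (0.2·0.8182 + 0.8·0.1818) ≈ 0.5294
After a behavioural cue='observed': P(species X) = 0.2·0.5294 / (0.2·0.5294 + 0.8·0.4706) ≈ 0.2195
After a diagnostic marking='present': P(species X) = 0.85·0.2195 / (0.85·0.2195 + 0.7·0.7805) ≈ 0.2546
After a diagnostic marking='present': P(species X) = 0.85·0.2546 / (0.85·0.2546 + 0.7·0.7454) ≈ 0.2931

0.293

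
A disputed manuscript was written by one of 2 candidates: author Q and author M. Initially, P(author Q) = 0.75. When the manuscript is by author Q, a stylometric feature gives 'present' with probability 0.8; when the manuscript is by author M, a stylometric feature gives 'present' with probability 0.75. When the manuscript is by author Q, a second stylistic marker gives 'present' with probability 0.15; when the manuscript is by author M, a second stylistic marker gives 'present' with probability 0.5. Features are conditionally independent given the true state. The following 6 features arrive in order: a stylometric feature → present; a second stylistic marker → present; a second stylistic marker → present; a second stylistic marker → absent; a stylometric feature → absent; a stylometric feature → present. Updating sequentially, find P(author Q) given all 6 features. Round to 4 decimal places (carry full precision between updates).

Each posterior becomes the prior for the next update.
After a stylometric feature='present': P(author Q) = 0.8·0.7500 / (0.8·0.7500 + 0.75·0.2500) ≈ 0.7619
After a second stylistic marker='present': P(author Q) = 0.15·0.7619 / (0.15·0.7619 + 0.5·0.2381) ≈ 0.4898
After a second stylistic marker='present': P(author Q) = 0.15·0.4898 / (0.15·0.4898 + 0.5·0.5102) ≈ 0.2236
After a second stylistic marker='absent': P(author Q) = 0.85·0.2236 / (0.85·0.2236 + 0.5·0.7764) ≈ 0.3287
After a stylometric feature='absent': P(author Q) = 0.2·0.3287 / (0.2·0.3287 + 0.25·0.6713) ≈ 0.2814
After a stylometric feature='present': P(author Q) = 0.8·0.2814 / (0.8·0.2814 + 0.75·0.7186) ≈ 0.2947

0.2947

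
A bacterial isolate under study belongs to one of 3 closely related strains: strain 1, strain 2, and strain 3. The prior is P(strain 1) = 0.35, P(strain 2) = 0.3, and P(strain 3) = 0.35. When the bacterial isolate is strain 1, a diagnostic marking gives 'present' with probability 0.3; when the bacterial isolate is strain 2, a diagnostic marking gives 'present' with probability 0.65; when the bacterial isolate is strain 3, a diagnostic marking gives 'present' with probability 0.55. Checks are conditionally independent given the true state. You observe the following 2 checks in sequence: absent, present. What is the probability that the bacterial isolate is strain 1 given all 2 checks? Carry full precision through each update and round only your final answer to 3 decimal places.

After 'absent': normaliser = 0.7·0.3500 + 0.35·0.3000 + 0.45·0.3500; P(strain 1) ≈ 0.4828, P(strain 2) ≈ 0.2069, P(strain 3) ≈ 0.3103
After 'present': normaliser = 0.3·0.4828 + 0.65·0.2069 + 0.55·0.3103; P(strain 1) ≈ 0.3218, P(strain 2) ≈ 0.2989, P(strain 3) ≈ 0.3793

0.322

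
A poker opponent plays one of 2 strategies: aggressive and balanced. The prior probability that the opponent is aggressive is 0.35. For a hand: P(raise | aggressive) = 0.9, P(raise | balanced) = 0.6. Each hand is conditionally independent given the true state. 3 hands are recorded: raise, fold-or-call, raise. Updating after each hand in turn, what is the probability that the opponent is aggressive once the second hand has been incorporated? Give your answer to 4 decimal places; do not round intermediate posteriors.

0.1680

After 'raise': P(aggressive) = 0.9·0.3500 / (0.9·0.3500 + 0.6·0.6500) ≈ 0.4468
After 'fold-or-call': P(aggressive) = 0.1·0.4468 / (0.1·0.4468 + 0.4·0.5532) ≈ 0.1680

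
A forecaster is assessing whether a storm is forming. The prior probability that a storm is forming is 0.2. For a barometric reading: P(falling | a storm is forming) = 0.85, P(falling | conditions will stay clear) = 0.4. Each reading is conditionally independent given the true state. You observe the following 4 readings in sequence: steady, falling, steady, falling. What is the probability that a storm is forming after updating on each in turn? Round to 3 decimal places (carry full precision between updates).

0.066

After 'steady': P(storm) = 0.15·0.2000 / (0.15·0.2000 + 0.6·0.8000) ≈ 0.0588
After 'falling': P(storm) = 0.85·0.0588 / (0.85·0.0588 + 0.4·0.9412) ≈ 0.1172
After 'steady': P(storm) = 0.15·0.1172 / (0.15·0.1172 + 0.6·0.8828) ≈ 0.0321
After 'falling': P(storm) = 0.85·0.0321 / (0.85·0.0321 + 0.4·0.9679) ≈ 0.0659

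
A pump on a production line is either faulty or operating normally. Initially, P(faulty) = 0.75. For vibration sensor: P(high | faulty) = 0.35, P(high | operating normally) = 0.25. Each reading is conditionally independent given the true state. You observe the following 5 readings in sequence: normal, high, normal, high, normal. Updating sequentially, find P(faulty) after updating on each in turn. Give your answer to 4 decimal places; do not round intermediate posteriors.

Each posterior becomes the prior for the next update.
After 'normal': P(faulty) = 0.65·0.7500 / (0.65·0.7500 + 0.75·0.2500) ≈ 0.7222
After 'high': P(faulty) = 0.35·0.7222 / (0.35·0.7222 + 0.25·0.2778) ≈ 0.7845
After 'normal': P(faulty) = 0.65·0.7845 / (0.65·0.7845 + 0.75·0.2155) ≈ 0.7593
After 'high': P(faulty) = 0.35·0.7593 / (0.35·0.7593 + 0.25·0.2407) ≈ 0.8154
After 'normal': P(faulty) = 0.65·0.8154 / (0.65·0.8154 + 0.75·0.1846) ≈ 0.7929

0.7929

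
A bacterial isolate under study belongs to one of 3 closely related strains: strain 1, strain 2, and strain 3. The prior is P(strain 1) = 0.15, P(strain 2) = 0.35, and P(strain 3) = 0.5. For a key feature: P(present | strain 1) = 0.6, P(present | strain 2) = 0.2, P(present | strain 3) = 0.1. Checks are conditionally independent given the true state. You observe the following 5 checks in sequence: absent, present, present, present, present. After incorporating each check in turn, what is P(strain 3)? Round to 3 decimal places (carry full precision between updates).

After 'absent': normaliser = 0.4·0.1500 + 0.8·0.3500 + 0.9·0.5000; P(strain 1) ≈ 0.0759, P(strain 2) ≈ 0.3544, P(strain 3) ≈ 0.5696
After 'present': normaliser = 0.6·0.0759 + 0.2·0.3544 + 0.1·0.5696; P(strain 1) ≈ 0.2628, P(strain 2) ≈ 0.4088, P(strain 3) ≈ 0.3285
After 'present': normaliser = 0.6·0.2628 + 0.2·0.4088 + 0.1·0.3285; P(strain 1) ≈ 0.5791, P(strain 2) ≈ 0.3003, P(strain 3) ≈ 0.1206
After 'present': normaliser = 0.6·0.5791 + 0.2·0.3003 + 0.1·0.1206; P(strain 1) ≈ 0.8281, P(strain 2) ≈ 0.1431, P(strain 3) ≈ 0.0288
After 'present': normaliser = 0.6·0.8281 + 0.2·0.1431 + 0.1·0.0288; P(strain 1) ≈ 0.9404, P(strain 2) ≈ 0.0542, P(strain 3) ≈ 0.0054

0.005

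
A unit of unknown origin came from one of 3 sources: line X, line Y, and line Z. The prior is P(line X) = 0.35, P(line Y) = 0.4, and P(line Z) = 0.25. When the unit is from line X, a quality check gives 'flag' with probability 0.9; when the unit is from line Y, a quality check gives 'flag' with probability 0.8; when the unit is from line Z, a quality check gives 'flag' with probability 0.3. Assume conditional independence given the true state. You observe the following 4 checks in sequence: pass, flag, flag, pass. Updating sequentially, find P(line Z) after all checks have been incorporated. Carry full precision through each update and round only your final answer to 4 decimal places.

0.4575

After 'pass': normaliser = 0.1·0.3500 + 0.2·0.4000 + 0.7·0.2500; P(line X) ≈ 0.1207, P(line Y) ≈ 0.2759, P(line Z) ≈ 0.6034
After 'flag': normaliser = 0.9·0.1207 + 0.8·0.2759 + 0.3·0.6034; P(line X) ≈ 0.2128, P(line Y) ≈ 0.4324, P(line Z) ≈ 0.3547
After 'flag': normaliser = 0.9·0.2128 + 0.8·0.4324 + 0.3·0.3547; P(line X) ≈ 0.2975, P(line Y) ≈ 0.5373, P(line Z) ≈ 0.1653
After 'pass': normaliser = 0.1·0.2975 + 0.2·0.5373 + 0.7·0.1653; P(line X) ≈ 0.1176, P(line Y) ≈ 0.4249, P(line Z) ≈ 0.4575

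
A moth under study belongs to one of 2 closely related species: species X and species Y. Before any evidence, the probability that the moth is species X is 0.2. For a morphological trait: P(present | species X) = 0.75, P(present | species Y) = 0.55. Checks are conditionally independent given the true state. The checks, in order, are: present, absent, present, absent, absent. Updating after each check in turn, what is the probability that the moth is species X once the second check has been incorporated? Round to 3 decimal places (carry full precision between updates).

0.159

After 'present': P(species X) = 0.75·0.2000 / (0.75·0.2000 + 0.55·0.8000) ≈ 0.2542
After 'absent': P(species X) = 0.25·0.2542 / (0.25·0.2542 + 0.45·0.7458) ≈ 0.1592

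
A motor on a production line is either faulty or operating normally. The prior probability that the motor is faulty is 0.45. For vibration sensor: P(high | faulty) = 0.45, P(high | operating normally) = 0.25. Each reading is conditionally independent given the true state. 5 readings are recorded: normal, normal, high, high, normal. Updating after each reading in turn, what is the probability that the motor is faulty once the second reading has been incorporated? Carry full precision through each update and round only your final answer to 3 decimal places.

0.306

Apply Bayes' rule sequentially, carrying P(faulty) forward.
After 'normal': P(faulty) = 0.55·0.4500 / (0.55·0.4500 + 0.75·0.5500) ≈ 0.3750
After 'normal': P(faulty) = 0.55·0.3750 / (0.55·0.3750 + 0.75·0.6250) ≈ 0.3056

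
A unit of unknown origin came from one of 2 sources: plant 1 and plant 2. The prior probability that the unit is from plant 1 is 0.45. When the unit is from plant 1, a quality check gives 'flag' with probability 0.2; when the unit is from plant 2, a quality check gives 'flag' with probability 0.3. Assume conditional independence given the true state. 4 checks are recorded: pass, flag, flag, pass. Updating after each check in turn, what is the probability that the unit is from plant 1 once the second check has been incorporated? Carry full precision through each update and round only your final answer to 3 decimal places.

0.384

After 'pass': P(plant 1) = 0.8·0.4500 / (0.8·0.4500 + 0.7·0.5500) ≈ 0.4832
After 'flag': P(plant 1) = 0.2·0.4832 / (0.2·0.4832 + 0.3·0.5168) ≈ 0.3840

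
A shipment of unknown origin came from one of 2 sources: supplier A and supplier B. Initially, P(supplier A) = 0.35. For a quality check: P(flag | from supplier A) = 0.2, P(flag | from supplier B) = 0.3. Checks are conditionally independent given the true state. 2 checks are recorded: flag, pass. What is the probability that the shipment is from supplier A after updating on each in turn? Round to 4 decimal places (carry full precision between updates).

After 'flag': P(supplier A) = 0.2·0.3500 / (0.2·0.3500 + 0.3·0.6500) ≈ 0.2642
After 'pass': P(supplier A) = 0.8·0.2642 / (0.8·0.2642 + 0.7·0.7358) ≈ 0.2909

0.2909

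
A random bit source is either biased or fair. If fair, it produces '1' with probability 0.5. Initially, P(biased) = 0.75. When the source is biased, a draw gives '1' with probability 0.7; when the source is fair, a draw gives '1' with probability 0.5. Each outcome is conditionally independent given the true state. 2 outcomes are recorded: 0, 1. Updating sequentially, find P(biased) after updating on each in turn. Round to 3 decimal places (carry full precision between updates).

0.716

After '0': P(biased) = 0.3·0.7500 / (0.3·0.7500 + 0.5·0.2500) ≈ 0.6429
After '1': P(biased) = 0.7·0.6429 / (0.7·0.6429 + 0.5·0.3571) ≈ 0.7159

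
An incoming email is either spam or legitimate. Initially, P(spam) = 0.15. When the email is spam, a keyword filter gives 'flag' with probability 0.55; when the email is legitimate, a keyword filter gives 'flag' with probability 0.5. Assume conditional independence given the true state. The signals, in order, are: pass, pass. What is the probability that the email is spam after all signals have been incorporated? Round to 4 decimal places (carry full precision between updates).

After 'pass': P(spam) = 0.45·0.1500 / (0.45·0.1500 + 0.5·0.8500) ≈ 0.1371
After 'pass': P(spam) = 0.45·0.1371 / (0.45·0.1371 + 0.5·0.8629) ≈ 0.1251

0.1251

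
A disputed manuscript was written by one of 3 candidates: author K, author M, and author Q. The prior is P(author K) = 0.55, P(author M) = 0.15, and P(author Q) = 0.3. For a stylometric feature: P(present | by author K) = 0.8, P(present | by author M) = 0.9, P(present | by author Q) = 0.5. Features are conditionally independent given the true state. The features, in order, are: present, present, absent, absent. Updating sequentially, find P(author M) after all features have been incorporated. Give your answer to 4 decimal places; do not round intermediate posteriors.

0.0357

After 'present': normaliser = 0.8·0.5500 + 0.9·0.1500 + 0.5·0.3000; P(author K) ≈ 0.6069, P(author M) ≈ 0.1862, P(author Q) ≈ 0.2069
After 'present': normaliser = 0.8·0.6069 + 0.9·0.1862 + 0.5·0.2069; P(author K) ≈ 0.6418, P(author M) ≈ 0.2215, P(author Q) ≈ 0.1367
After 'absent': normaliser = 0.2·0.6418 + 0.1·0.2215 + 0.5·0.1367; P(author K) ≈ 0.5864, P(author M) ≈ 0.1012, P(author Q) ≈ 0.3124
After 'absent': normaliser = 0.2·0.5864 + 0.1·0.1012 + 0.5·0.3124; P(author K) ≈ 0.4136, P(author M) ≈ 0.0357, P(author Q) ≈ 0.5507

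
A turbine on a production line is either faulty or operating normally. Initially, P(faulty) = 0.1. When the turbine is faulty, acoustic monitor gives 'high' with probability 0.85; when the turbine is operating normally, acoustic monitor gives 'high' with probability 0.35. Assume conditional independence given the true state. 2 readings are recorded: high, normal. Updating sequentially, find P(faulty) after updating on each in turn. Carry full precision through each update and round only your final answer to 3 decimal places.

0.059

After 'high': P(faulty) = 0.85·0.1000 / (0.85·0.1000 + 0.35·0.9000) ≈ 0.2125
After 'normal': P(faulty) = 0.15·0.2125 / (0.15·0.2125 + 0.65·0.7875) ≈ 0.0586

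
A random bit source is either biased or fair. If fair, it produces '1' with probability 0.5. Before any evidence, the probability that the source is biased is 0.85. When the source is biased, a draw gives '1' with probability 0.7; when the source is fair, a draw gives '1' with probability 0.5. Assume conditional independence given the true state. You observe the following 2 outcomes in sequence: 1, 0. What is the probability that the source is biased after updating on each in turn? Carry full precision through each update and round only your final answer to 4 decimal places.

Apply Bayes' rule sequentially, carrying P(biased) forward.
After '1': P(biased) = 0.7·0.8500 / (0.7·0.8500 + 0.5·0.1500) ≈ 0.8881
After '0': P(biased) = 0.3·0.8881 / (0.3·0.8881 + 0.5·0.1119) ≈ 0.8264

0.8264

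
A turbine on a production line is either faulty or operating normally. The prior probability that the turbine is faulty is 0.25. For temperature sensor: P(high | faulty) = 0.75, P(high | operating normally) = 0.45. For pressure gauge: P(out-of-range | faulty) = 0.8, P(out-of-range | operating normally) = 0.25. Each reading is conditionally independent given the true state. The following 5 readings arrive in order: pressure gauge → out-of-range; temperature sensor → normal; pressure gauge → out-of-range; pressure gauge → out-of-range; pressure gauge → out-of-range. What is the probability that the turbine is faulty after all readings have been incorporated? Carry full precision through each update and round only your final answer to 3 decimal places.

0.941

After pressure gauge='out-of-range': P(faulty) = 0.8·0.2500 / (0.8·0.2500 + 0.25·0.7500) ≈ 0.5161
After temperature sensor='normal': P(faulty) = 0.25·0.5161 / (0.25·0.5161 + 0.55·0.4839) ≈ 0.3265
After pressure gauge='out-of-range': P(faulty) = 0.8·0.3265 / (0.8·0.3265 + 0.25·0.6735) ≈ 0.6081
After pressure gauge='out-of-range': P(faulty) = 0.8·0.6081 / (0.8·0.6081 + 0.25·0.3919) ≈ 0.8324
After pressure gauge='out-of-range': P(faulty) = 0.8·0.8324 / (0.8·0.8324 + 0.25·0.1676) ≈ 0.9408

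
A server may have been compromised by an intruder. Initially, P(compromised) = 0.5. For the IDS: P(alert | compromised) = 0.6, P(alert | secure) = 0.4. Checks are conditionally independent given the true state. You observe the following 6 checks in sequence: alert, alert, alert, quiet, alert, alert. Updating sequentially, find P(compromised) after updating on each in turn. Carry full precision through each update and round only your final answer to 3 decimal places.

0.835

After 'alert': P(compromised) = 0.6·0.5000 / (0.6·0.5000 + 0.4·0.5000) ≈ 0.6000
After 'alert': P(compromised) = 0.6·0.6000 / (0.6·0.6000 + 0.4·0.4000) ≈ 0.6923
After 'alert': P(compromised) = 0.6·0.6923 / (0.6·0.6923 + 0.4·0.3077) ≈ 0.7714
After 'quiet': P(compromised) = 0.4·0.7714 / (0.4·0.7714 + 0.6·0.2286) ≈ 0.6923
After 'alert': P(compromised) = 0.6·0.6923 / (0.6·0.6923 + 0.4·0.3077) ≈ 0.7714
After 'alert': P(compromised) = 0.6·0.7714 / (0.6·0.7714 + 0.4·0.2286) ≈ 0.8351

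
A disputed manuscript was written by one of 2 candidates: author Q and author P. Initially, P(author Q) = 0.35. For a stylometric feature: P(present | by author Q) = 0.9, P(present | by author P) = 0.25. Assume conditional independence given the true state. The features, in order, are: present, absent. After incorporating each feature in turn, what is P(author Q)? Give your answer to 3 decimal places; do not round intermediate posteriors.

Apply Bayes' rule sequentially, carrying P(author Q) forward.
After 'present': P(author Q) = 0.9·0.3500 / (0.9·0.3500 + 0.25·0.6500) ≈ 0.6597
After 'absent': P(author Q) = 0.1·0.6597 / (0.1·0.6597 + 0.75·0.3403) ≈ 0.2054

0.205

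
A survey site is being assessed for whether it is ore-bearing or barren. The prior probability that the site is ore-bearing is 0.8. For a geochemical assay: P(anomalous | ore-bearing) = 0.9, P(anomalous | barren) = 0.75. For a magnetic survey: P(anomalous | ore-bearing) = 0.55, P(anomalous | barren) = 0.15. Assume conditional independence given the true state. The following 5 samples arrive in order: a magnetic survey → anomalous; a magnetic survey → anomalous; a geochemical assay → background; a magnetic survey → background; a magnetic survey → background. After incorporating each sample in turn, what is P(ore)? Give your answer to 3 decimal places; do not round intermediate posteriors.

Each posterior becomes the prior for the next update.
After a magnetic survey='anomalous': P(ore) = 0.55·0.8000 / (0.55·0.8000 + 0.15·0.2000) ≈ 0.9362
After a magnetic survey='anomalous': P(ore) = 0.55·0.9362 / (0.55·0.9362 + 0.15·0.0638) ≈ 0.9817
After a geochemical assay='background': P(ore) = 0.1·0.9817 / (0.1·0.9817 + 0.25·0.0183) ≈ 0.9556
After a magnetic survey='background': P(ore) = 0.45·0.9556 / (0.45·0.9556 + 0.85·0.0444) ≈ 0.9193
After a magnetic survey='background': P(ore) = 0.45·0.9193 / (0.45·0.9193 + 0.85·0.0807) ≈ 0.8577

0.858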